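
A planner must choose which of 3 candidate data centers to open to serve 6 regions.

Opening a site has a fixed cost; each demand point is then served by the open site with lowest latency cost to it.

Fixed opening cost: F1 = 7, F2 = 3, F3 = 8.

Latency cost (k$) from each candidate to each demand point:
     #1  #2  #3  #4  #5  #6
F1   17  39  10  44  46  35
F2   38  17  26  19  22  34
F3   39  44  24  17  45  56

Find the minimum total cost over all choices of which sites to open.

129

Open {F1, F2}: assign each demand point to its cheapest open site.
  #1→F1 17, #2→F2 17, #3→F1 10, #4→F2 19, #5→F2 22, #6→F2 34
  latency cost 119, fixed 10 → total 129.
Compare {F1, F2, F3}: latency cost 117 + fixed 18 = 135.
Compare {F2}: latency cost 156 + fixed 3 = 159.
Compare {F2, F3}: latency cost 152 + fixed 11 = 163.
All other subsets cost ≥ 135. Minimum total cost: 129.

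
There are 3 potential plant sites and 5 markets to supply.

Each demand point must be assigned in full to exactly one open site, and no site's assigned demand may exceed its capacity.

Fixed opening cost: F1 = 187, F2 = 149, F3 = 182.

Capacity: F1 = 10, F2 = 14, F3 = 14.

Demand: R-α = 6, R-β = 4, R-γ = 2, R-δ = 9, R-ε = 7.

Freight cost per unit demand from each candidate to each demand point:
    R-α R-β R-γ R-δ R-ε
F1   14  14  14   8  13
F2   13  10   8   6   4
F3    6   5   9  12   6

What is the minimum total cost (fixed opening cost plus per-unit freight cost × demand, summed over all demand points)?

Open {F1, F2, F3}; cheapest assignment that respects the capacities:
  F1 (cap 10, load 9): R-δ — cost 9×8 = 72
  F2 (cap 14, load 9): R-γ, R-ε — cost 2×8 + 7×4 = 44
  F3 (cap 14, load 10): R-α, R-β — cost 6×6 + 4×5 = 56
  Shipping 172, fixed 518 → total 690.
  Any other capacity-feasible assignment to {F1, F2, F3} ships for at least 172.
Total demand is 28; every other set of sites either has combined capacity below 28 or cannot fit the demands without splitting one across sites, so {F1, F2, F3} is the only feasible choice of open sites. Minimum: 690.

690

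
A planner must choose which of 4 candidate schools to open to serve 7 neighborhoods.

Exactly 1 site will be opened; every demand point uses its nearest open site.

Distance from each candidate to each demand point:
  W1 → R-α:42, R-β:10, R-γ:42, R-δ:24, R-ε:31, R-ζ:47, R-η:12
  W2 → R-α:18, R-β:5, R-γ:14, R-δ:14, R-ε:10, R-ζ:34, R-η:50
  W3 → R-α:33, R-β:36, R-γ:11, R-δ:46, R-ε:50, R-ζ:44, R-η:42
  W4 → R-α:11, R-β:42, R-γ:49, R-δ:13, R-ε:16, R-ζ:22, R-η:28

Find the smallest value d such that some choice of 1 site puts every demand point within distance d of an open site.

47

Open {W1}.
  Farthest demand point is R-ζ at distance 47 (to W1); all others are ≤ 47.
With {W4} the worst case is 49.
With {W2} the worst case is 50.
No size-1 selection achieves below 47.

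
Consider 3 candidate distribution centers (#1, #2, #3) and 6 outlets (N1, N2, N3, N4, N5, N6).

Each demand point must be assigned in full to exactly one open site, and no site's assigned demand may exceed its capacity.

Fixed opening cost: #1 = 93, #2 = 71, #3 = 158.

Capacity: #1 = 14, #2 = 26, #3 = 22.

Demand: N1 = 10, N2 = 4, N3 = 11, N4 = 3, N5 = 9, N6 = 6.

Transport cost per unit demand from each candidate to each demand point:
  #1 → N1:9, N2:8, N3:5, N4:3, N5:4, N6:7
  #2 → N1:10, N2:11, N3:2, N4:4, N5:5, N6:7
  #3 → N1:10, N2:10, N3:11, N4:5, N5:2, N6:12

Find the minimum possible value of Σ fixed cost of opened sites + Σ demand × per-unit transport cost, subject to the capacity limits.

467

Open {#2, #3}; cheapest assignment that respects the capacities:
  #2 (cap 26, load 24): N2, N3, N4, N6 — cost 4×11 + 11×2 + 3×4 + 6×7 = 120
  #3 (cap 22, load 19): N1, N5 — cost 10×10 + 9×2 = 118
  Shipping 238, fixed 229 → total 467.
  Any other capacity-feasible assignment to {#2, #3} ships for at least 238.
Compare {#1, #2, #3}: its best feasible assignment gives total 538.
Every other set of open sites that can feasibly serve all demand totals ≥ 538 even under its best assignment. Minimum: 467.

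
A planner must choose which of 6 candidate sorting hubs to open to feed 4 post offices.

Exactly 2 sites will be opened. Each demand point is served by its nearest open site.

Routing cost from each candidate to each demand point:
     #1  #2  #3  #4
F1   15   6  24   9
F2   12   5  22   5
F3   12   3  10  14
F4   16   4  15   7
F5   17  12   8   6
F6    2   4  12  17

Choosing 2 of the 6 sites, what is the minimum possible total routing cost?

Open {F5, F6}.
  #1→F6 2, #2→F6 4, #3→F5 8, #4→F5 6  ⇒ total 20.
Compare {F2, F6}: total 23.
Compare {F4, F6}: total 25.
No size-2 selection does better; minimum is 20.

20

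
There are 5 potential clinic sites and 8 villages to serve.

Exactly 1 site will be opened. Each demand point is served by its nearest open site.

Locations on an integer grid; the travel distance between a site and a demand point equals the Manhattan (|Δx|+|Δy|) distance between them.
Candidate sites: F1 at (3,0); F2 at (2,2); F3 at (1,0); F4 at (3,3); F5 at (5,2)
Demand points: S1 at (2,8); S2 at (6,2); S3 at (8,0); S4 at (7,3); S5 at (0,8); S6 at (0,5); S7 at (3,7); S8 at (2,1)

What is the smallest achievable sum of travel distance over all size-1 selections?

Open {F4}.
  S1→F4 6, S2→F4 4, S3→F4 8, S4→F4 4, S5→F4 8, S6→F4 5, S7→F4 4, S8→F4 3  ⇒ total 42.
Compare {F2}: total 44.
Compare {F5}: total 48.
No size-1 selection does better; minimum is 42.

42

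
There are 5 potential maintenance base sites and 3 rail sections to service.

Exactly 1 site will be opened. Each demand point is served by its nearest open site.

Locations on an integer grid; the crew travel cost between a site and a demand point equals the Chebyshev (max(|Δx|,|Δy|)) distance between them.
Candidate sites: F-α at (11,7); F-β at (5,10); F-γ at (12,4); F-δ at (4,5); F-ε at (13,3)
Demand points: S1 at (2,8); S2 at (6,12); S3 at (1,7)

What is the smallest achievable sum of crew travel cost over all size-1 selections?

Open {F-β}.
  S1→F-β 3, S2→F-β 2, S3→F-β 4  ⇒ total 9.
Compare {F-δ}: total 13.
Compare {F-α}: total 24.
No size-1 selection does better; minimum is 9.

9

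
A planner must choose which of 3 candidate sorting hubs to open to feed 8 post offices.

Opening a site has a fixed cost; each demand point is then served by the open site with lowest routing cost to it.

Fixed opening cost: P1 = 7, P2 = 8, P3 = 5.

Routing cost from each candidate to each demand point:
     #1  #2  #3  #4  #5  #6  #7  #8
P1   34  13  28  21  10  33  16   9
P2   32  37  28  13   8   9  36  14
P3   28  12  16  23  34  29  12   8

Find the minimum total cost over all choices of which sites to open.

119

Open {P2, P3}: assign each demand point to its cheapest open site.
  #1→P3 28, #2→P3 12, #3→P3 16, #4→P2 13, #5→P2 8, #6→P2 9, #7→P3 12, #8→P3 8
  routing cost 106, fixed 13 → total 119.
Compare {P1, P2, P3}: routing cost 106 + fixed 20 = 126.
Compare {P1, P2}: routing cost 128 + fixed 15 = 143.
Compare {P1, P3}: routing cost 136 + fixed 12 = 148.
All other subsets cost ≥ 126. Minimum total cost: 119.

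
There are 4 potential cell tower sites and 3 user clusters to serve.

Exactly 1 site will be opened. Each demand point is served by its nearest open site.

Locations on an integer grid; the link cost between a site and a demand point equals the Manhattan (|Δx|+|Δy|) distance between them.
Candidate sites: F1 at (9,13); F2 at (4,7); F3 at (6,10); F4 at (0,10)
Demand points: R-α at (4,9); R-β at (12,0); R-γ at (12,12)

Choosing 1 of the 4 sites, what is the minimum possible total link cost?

27

Open {F3}.
  R-α→F3 3, R-β→F3 16, R-γ→F3 8  ⇒ total 27.
Compare {F1}: total 29.
Compare {F2}: total 30.
No size-1 selection does better; minimum is 27.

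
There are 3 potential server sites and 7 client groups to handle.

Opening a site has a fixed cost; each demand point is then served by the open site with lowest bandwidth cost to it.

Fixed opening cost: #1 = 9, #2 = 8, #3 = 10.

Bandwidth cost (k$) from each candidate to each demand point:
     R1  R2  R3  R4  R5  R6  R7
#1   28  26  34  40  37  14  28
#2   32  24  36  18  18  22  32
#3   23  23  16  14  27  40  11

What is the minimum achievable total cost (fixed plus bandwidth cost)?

Open {#2, #3}: assign each demand point to its cheapest open site.
  R1→#3 23, R2→#3 23, R3→#3 16, R4→#3 14, R5→#2 18, R6→#2 22, R7→#3 11
  bandwidth cost 127, fixed 18 → total 145.
Compare {#1, #2, #3}: bandwidth cost 119 + fixed 27 = 146.
Compare {#1, #3}: bandwidth cost 128 + fixed 19 = 147.
Compare {#3}: bandwidth cost 154 + fixed 10 = 164.
All other subsets cost ≥ 146. Minimum total cost: 145.

145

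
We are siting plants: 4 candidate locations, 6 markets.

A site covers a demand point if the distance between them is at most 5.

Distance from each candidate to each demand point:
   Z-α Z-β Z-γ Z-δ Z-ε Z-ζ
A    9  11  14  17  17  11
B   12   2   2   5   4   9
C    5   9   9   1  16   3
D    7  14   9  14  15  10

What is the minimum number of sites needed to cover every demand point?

2

Coverage sets (demand points within 5 of each site):
  A: {}
  B: {Z-β, Z-γ, Z-δ, Z-ε}
  C: {Z-α, Z-δ, Z-ζ}
  D: {}
No single site covers all 6 demand points.
But {B, C} covers everything, so the minimum is 2.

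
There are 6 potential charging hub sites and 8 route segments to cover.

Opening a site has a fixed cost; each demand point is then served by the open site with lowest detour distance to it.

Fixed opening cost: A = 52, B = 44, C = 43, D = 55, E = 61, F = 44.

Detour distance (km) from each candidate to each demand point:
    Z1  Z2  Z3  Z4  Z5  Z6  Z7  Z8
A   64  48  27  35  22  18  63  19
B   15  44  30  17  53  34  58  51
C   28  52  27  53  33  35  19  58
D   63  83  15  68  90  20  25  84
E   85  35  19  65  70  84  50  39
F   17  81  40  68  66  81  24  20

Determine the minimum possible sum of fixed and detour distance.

Open {A, F}: assign each demand point to its cheapest open site.
  Z1→F 17, Z2→A 48, Z3→A 27, Z4→A 35, Z5→A 22, Z6→A 18, Z7→F 24, Z8→A 19
  detour distance 210, fixed 96 → total 306.
Compare {A, C}: detour distance 216 + fixed 95 = 311.
Compare {A, B}: detour distance 220 + fixed 96 = 316.
Compare {A, B, C}: detour distance 181 + fixed 139 = 320.
All other subsets cost ≥ 311. Minimum total cost: 306.

306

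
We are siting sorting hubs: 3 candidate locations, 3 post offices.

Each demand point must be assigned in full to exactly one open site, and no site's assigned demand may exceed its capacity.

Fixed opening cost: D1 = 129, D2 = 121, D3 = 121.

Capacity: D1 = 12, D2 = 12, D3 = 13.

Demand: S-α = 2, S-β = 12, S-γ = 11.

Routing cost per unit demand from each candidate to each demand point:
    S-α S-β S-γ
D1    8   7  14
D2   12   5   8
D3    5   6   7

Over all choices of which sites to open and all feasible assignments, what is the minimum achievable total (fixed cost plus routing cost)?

Open {D2, D3}; cheapest assignment that respects the capacities:
  D2 (cap 12, load 12): S-β — cost 12×5 = 60
  D3 (cap 13, load 13): S-α, S-γ — cost 2×5 + 11×7 = 87
  Shipping 147, fixed 242 → total 389.
  Any other capacity-feasible assignment to {D2, D3} ships for at least 147.
Compare {D1, D3}: its best feasible assignment gives total 421.
Compare {D1, D2, D3}: its best feasible assignment gives total 518.
Every other set of open sites that can feasibly serve all demand totals ≥ 421 even under its best assignment. Minimum: 389.

389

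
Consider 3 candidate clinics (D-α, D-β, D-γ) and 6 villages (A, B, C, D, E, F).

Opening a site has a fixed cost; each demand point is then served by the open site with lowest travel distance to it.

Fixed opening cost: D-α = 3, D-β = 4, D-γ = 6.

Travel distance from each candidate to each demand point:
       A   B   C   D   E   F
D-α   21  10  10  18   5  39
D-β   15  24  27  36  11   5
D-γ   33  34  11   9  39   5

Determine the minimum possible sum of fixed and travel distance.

67

Open {D-α, D-β, D-γ}: assign each demand point to its cheapest open site.
  A→D-β 15, B→D-α 10, C→D-α 10, D→D-γ 9, E→D-α 5, F→D-β 5
  travel distance 54, fixed 13 → total 67.
Compare {D-α, D-γ}: travel distance 60 + fixed 9 = 69.
Compare {D-α, D-β}: travel distance 63 + fixed 7 = 70.
Compare {D-β, D-γ}: travel distance 75 + fixed 10 = 85.
All other subsets cost ≥ 69. Minimum total cost: 67.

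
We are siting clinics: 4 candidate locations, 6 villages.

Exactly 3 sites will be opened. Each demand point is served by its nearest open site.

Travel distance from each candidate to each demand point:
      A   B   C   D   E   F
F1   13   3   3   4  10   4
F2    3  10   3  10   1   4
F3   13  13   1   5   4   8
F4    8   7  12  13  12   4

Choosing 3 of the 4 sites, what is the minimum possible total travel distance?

16

Open {F1, F2, F3}.
  A→F2 3, B→F1 3, C→F3 1, D→F1 4, E→F2 1, F→F1 4  ⇒ total 16.
Compare {F1, F2, F4}: total 18.
Compare {F2, F3, F4}: total 21.
No size-3 selection does better; minimum is 16.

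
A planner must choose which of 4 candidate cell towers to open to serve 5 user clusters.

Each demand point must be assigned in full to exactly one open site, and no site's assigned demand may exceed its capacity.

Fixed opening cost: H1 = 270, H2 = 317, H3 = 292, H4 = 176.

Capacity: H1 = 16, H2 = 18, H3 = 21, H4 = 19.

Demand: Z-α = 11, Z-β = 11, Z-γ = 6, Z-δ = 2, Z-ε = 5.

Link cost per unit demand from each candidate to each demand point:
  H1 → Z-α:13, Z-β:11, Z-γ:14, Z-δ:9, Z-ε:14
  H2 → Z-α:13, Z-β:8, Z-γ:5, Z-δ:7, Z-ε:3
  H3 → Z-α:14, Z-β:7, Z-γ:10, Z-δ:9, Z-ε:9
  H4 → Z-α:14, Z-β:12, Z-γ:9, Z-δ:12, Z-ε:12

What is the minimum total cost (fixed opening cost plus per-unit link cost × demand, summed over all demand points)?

Open {H3, H4}; cheapest assignment that respects the capacities:
  H3 (cap 21, load 18): Z-β, Z-δ, Z-ε — cost 11×7 + 2×9 + 5×9 = 140
  H4 (cap 19, load 17): Z-α, Z-γ — cost 11×14 + 6×9 = 208
  Shipping 348, fixed 468 → total 816.
  Any other capacity-feasible assignment to {H3, H4} ships for at least 348.
Compare {H2, H4}: its best feasible assignment gives total 818.
Compare {H1, H4}: its best feasible assignment gives total 869.
Every other set of open sites that can feasibly serve all demand totals ≥ 818 even under its best assignment. Minimum: 816.

816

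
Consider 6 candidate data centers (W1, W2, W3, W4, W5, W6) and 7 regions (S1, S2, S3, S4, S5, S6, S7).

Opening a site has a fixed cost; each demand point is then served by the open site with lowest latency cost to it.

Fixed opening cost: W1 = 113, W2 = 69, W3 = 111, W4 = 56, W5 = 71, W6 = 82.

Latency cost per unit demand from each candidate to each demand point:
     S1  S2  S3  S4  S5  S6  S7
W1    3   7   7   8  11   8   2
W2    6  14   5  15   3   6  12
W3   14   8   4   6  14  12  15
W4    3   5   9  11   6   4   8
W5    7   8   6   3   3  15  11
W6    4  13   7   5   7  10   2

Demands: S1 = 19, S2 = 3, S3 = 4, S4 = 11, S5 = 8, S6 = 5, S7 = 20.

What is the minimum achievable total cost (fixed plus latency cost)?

401

Open {W4, W6}: assign each demand point to its cheapest open site.
  S1→W4 19×3=57, S2→W4 3×5=15, S3→W6 4×7=28, S4→W6 11×5=55, S5→W4 8×6=48, S6→W4 5×4=20, S7→W6 20×2=40
  latency cost 263, fixed 138 → total 401.
Compare {W4, W5, W6}: latency cost 213 + fixed 209 = 422.
Compare {W1, W5}: latency cost 239 + fixed 184 = 423.
Compare {W5, W6}: latency cost 271 + fixed 153 = 424.
All other subsets cost ≥ 422. Minimum total cost: 401.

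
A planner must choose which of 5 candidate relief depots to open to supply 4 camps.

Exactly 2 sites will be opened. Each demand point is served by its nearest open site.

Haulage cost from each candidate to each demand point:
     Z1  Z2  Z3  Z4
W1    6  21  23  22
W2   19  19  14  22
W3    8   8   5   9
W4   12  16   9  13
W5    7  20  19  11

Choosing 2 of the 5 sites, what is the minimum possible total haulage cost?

Open {W1, W3}.
  Z1→W1 6, Z2→W3 8, Z3→W3 5, Z4→W3 9  ⇒ total 28.
Compare {W3, W5}: total 29.
Compare {W2, W3}: total 30.
No size-2 selection does better; minimum is 28.

28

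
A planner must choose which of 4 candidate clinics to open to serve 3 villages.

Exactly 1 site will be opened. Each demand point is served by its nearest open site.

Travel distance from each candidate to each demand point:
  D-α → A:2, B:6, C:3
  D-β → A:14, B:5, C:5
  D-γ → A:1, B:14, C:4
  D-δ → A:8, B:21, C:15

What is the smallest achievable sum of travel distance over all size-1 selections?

11

Open {D-α}.
  A→D-α 2, B→D-α 6, C→D-α 3  ⇒ total 11.
Compare {D-γ}: total 19.
Compare {D-β}: total 24.
No size-1 selection does better; minimum is 11.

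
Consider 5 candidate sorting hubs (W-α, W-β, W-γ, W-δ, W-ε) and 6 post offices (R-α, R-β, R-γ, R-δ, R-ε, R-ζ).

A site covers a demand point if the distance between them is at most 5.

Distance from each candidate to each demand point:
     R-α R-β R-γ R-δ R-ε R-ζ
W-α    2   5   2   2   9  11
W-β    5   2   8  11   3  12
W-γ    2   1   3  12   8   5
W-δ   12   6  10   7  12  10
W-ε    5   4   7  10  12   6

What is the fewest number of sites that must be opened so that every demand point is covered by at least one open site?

Coverage sets (demand points within 5 of each site):
  W-α: {R-α, R-β, R-γ, R-δ}
  W-β: {R-α, R-β, R-ε}
  W-γ: {R-α, R-β, R-γ, R-ζ}
  W-δ: {}
  W-ε: {R-α, R-β}
No 2 sites suffice: every size-2 union leaves at least one demand point uncovered.
But {W-α, W-β, W-γ} covers everything, so the minimum is 3.

3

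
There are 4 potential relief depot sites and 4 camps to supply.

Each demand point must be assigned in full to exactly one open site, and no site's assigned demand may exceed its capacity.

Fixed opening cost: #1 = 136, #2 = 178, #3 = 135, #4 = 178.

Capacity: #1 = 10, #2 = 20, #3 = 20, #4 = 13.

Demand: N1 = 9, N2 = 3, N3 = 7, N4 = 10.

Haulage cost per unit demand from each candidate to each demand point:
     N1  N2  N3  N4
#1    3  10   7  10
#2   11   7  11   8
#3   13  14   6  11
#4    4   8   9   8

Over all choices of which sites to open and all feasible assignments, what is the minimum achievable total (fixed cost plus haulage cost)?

Open {#1, #3}; cheapest assignment that respects the capacities:
  #1 (cap 10, load 9): N1 — cost 9×3 = 27
  #3 (cap 20, load 20): N2, N3, N4 — cost 3×14 + 7×6 + 10×11 = 194
  Shipping 221, fixed 271 → total 492.
  Any other capacity-feasible assignment to {#1, #3} ships for at least 221.
Compare {#1, #2}: its best feasible assignment gives total 519.
Compare {#3, #4}: its best feasible assignment gives total 525.
Every other set of open sites that can feasibly serve all demand totals ≥ 519 even under its best assignment. Minimum: 492.

492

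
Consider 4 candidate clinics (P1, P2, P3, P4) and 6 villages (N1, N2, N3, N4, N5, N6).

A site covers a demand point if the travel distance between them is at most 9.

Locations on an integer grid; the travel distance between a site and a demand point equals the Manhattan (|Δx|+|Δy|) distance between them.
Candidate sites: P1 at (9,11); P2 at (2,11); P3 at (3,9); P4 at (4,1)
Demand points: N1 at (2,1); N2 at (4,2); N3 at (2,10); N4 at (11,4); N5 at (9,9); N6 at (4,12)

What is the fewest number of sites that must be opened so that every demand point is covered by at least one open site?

Coverage sets (demand points within 9 of each site):
  P1: {N3, N4, N5, N6}
  P2: {N3, N5, N6}
  P3: {N1, N2, N3, N5, N6}
  P4: {N1, N2}
No single site covers all 6 demand points.
But {P1, P3} covers everything, so the minimum is 2.

2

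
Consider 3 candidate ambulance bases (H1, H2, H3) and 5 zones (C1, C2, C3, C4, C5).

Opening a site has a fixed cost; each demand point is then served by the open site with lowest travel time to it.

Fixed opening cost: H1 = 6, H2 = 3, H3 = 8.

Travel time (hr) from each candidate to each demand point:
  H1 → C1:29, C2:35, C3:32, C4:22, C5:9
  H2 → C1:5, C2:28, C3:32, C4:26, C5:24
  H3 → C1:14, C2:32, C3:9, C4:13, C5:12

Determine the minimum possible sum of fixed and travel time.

Open {H2, H3}: assign each demand point to its cheapest open site.
  C1→H2 5, C2→H2 28, C3→H3 9, C4→H3 13, C5→H3 12
  travel time 67, fixed 11 → total 78.
Compare {H1, H2, H3}: travel time 64 + fixed 17 = 81.
Compare {H3}: travel time 80 + fixed 8 = 88.
Compare {H1, H3}: travel time 77 + fixed 14 = 91.
All other subsets cost ≥ 81. Minimum total cost: 78.

78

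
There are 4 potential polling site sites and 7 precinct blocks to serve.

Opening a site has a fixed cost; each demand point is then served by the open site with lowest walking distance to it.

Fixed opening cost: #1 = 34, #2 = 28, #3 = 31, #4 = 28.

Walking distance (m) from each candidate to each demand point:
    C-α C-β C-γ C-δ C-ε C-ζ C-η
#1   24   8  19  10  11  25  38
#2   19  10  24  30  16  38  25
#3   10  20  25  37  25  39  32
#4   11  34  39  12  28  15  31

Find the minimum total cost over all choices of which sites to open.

167

Open {#1, #4}: assign each demand point to its cheapest open site.
  C-α→#4 11, C-β→#1 8, C-γ→#1 19, C-δ→#1 10, C-ε→#1 11, C-ζ→#4 15, C-η→#4 31
  walking distance 105, fixed 62 → total 167.
Compare {#1}: walking distance 135 + fixed 34 = 169.
Compare {#2, #4}: walking distance 113 + fixed 56 = 169.
Compare {#1, #2}: walking distance 117 + fixed 62 = 179.
All other subsets cost ≥ 169. Minimum total cost: 167.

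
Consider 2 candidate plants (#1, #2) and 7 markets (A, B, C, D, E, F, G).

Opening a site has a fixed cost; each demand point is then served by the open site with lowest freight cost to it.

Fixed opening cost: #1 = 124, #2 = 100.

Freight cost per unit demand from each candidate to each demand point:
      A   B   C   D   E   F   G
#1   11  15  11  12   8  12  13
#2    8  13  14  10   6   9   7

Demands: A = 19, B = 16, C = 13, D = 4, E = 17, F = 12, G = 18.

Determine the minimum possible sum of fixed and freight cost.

1018

Open {#2}: assign each demand point to its cheapest open site.
  A→#2 19×8=152, B→#2 16×13=208, C→#2 13×14=182, D→#2 4×10=40, E→#2 17×6=102, F→#2 12×9=108, G→#2 18×7=126
  freight cost 918, fixed 100 → total 1018.
Compare {#1, #2}: freight cost 879 + fixed 224 = 1103.
Compare {#1}: freight cost 1154 + fixed 124 = 1278.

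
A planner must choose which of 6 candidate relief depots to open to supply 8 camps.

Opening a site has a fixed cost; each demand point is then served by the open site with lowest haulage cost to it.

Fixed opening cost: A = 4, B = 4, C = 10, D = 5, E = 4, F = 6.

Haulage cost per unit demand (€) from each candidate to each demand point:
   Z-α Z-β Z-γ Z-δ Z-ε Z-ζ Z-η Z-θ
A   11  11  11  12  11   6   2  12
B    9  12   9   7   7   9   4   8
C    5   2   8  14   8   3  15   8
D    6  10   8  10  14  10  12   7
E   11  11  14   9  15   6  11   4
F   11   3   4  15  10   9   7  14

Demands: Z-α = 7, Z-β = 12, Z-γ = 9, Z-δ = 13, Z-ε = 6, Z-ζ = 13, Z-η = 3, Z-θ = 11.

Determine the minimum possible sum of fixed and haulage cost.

Open {A, B, C, E, F}: assign each demand point to its cheapest open site.
  Z-α→C 7×5=35, Z-β→C 12×2=24, Z-γ→F 9×4=36, Z-δ→B 13×7=91, Z-ε→B 6×7=42, Z-ζ→C 13×3=39, Z-η→A 3×2=6, Z-θ→E 11×4=44
  haulage cost 317, fixed 28 → total 345.
Compare {B, C, E, F}: haulage cost 323 + fixed 24 = 347.
Compare {A, B, C, D, E, F}: haulage cost 317 + fixed 33 = 350.
Compare {B, C, D, E, F}: haulage cost 323 + fixed 29 = 352.
All other subsets cost ≥ 347. Minimum total cost: 345.

345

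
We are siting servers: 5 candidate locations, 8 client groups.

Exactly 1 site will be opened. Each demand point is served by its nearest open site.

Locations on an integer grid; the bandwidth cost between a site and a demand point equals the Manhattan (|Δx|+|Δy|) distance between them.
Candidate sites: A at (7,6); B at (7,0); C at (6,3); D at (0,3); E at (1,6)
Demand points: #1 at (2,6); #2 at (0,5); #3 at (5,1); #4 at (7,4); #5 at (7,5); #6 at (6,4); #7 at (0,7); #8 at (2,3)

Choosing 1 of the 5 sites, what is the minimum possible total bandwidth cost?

Open {C}.
  #1→C 7, #2→C 8, #3→C 3, #4→C 2, #5→C 3, #6→C 1, #7→C 10, #8→C 4  ⇒ total 38.
Compare {E}: total 40.
Compare {A}: total 42.
No size-1 selection does better; minimum is 38.

38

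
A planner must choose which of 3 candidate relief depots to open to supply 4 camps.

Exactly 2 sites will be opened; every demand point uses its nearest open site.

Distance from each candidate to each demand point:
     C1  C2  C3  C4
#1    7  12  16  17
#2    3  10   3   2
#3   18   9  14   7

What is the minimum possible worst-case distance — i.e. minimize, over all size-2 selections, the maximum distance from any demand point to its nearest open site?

Open {#2, #3}.
  Farthest demand point is C2 at distance 9 (to #3); all others are ≤ 9.
With {#1, #2} the worst case is 10.
With {#1, #3} the worst case is 14.
No size-2 selection achieves below 9.

9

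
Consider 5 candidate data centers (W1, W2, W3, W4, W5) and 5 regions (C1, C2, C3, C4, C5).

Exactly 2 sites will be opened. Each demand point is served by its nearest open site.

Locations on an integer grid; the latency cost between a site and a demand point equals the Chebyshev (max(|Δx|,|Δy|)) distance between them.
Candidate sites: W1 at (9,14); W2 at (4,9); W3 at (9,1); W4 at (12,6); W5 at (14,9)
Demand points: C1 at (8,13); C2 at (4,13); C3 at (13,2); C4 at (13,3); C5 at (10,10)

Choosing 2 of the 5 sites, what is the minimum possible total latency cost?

Open {W1, W4}.
  C1→W1 1, C2→W1 5, C3→W4 4, C4→W4 3, C5→W1 4  ⇒ total 17.
Compare {W1, W3}: total 18.
Compare {W2, W4}: total 19.
No size-2 selection does better; minimum is 17.

17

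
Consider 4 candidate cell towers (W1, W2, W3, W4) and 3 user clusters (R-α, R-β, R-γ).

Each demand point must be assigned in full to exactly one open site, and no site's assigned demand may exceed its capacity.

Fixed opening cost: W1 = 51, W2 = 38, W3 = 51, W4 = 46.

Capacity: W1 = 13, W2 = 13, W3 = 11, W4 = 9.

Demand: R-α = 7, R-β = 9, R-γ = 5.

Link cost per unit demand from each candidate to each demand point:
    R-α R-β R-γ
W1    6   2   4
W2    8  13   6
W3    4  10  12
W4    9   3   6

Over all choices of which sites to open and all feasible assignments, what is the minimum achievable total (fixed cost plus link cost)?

Open {W1, W4}; cheapest assignment that respects the capacities:
  W1 (cap 13, load 12): R-α, R-γ — cost 7×6 + 5×4 = 62
  W4 (cap 9, load 9): R-β — cost 9×3 = 27
  Shipping 89, fixed 97 → total 186.
  Any other capacity-feasible assignment to {W1, W4} ships for at least 89.
Compare {W1, W2}: its best feasible assignment gives total 193.
Compare {W2, W4}: its best feasible assignment gives total 197.
Every other set of open sites that can feasibly serve all demand totals ≥ 193 even under its best assignment. Minimum: 186.

186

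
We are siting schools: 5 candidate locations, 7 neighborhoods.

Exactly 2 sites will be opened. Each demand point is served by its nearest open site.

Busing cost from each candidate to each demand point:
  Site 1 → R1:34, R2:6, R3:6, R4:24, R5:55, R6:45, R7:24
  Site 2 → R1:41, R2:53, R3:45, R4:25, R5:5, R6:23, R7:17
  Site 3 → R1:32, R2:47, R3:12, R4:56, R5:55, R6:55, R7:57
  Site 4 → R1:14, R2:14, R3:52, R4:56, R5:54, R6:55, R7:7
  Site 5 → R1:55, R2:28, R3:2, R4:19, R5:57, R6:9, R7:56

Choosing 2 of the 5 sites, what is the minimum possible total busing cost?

115

Open {Site 1, Site 2}.
  R1→Site 1 34, R2→Site 1 6, R3→Site 1 6, R4→Site 1 24, R5→Site 2 5, R6→Site 2 23, R7→Site 2 17  ⇒ total 115.
Compare {Site 4, Site 5}: total 119.
Compare {Site 2, Site 5}: total 121.
No size-2 selection does better; minimum is 115.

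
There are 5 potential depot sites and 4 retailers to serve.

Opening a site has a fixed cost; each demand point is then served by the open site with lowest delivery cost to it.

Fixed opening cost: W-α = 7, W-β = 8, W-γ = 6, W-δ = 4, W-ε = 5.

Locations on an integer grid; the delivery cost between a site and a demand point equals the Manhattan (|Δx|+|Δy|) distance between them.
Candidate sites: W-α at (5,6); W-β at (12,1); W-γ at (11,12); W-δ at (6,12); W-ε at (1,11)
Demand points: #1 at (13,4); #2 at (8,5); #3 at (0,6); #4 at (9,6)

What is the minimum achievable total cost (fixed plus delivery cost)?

Open {W-α}: assign each demand point to its cheapest open site.
  #1→W-α 10, #2→W-α 4, #3→W-α 5, #4→W-α 4
  delivery cost 23, fixed 7 → total 30.
Compare {W-α, W-β}: delivery cost 17 + fixed 15 = 32.
Compare {W-α, W-δ}: delivery cost 23 + fixed 11 = 34.
Compare {W-α, W-ε}: delivery cost 23 + fixed 12 = 35.
All other subsets cost ≥ 32. Minimum total cost: 30.

30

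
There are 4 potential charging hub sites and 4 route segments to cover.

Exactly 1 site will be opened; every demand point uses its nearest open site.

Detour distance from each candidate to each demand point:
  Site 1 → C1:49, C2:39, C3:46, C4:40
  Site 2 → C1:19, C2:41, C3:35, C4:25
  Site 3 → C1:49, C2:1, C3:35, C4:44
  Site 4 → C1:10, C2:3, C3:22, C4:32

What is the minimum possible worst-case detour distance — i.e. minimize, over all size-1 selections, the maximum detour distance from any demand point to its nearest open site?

Open {Site 4}.
  Farthest demand point is C4 at detour distance 32 (to Site 4); all others are ≤ 32.
With {Site 2} the worst case is 41.
With {Site 1} the worst case is 49.
No size-1 selection achieves below 32.

32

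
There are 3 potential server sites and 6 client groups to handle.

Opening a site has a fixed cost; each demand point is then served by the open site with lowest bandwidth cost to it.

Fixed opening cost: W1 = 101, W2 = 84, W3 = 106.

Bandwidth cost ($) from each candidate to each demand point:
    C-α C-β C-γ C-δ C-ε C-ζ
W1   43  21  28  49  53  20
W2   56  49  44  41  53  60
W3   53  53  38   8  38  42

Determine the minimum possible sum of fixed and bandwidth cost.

Open {W1}: assign each demand point to its cheapest open site.
  C-α→W1 43, C-β→W1 21, C-γ→W1 28, C-δ→W1 49, C-ε→W1 53, C-ζ→W1 20
  bandwidth cost 214, fixed 101 → total 315.
Compare {W3}: bandwidth cost 232 + fixed 106 = 338.
Compare {W1, W3}: bandwidth cost 158 + fixed 207 = 365.
Compare {W2}: bandwidth cost 303 + fixed 84 = 387.
All other subsets cost ≥ 338. Minimum total cost: 315.

315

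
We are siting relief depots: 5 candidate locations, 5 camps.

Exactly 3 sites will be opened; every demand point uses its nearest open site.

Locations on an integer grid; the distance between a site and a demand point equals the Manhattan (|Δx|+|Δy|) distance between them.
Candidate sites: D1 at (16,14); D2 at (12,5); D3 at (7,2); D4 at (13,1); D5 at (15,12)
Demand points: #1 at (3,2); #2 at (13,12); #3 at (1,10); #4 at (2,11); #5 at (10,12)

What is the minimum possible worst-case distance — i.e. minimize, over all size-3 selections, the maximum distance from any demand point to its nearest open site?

14

Open {D1, D2, D3}.
  Farthest demand point is #3 at distance 14 (to D3); all others are ≤ 14.
With {D1, D3, D4} the worst case is 14.
With {D1, D3, D5} the worst case is 14.
No size-3 selection achieves below 14.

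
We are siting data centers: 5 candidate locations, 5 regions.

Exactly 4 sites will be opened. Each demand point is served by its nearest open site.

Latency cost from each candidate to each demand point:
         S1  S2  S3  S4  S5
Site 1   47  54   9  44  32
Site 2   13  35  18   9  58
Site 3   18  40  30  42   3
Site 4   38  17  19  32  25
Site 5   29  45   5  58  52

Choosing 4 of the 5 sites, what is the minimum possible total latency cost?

Open {Site 2, Site 3, Site 4, Site 5}.
  S1→Site 2 13, S2→Site 4 17, S3→Site 5 5, S4→Site 2 9, S5→Site 3 3  ⇒ total 47.
Compare {Site 1, Site 2, Site 3, Site 4}: total 51.
Compare {Site 1, Site 2, Site 3, Site 5}: total 65.
No size-4 selection does better; minimum is 47.

47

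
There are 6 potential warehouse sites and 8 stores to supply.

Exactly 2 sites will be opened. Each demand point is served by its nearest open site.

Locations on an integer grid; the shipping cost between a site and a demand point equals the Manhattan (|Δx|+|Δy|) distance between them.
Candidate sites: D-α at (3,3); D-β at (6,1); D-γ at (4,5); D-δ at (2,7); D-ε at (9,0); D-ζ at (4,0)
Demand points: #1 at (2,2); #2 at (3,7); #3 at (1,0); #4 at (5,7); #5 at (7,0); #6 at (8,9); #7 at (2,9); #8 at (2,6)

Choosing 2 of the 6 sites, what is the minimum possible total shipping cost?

Open {D-δ, D-ζ}.
  #1→D-ζ 4, #2→D-δ 1, #3→D-ζ 3, #4→D-δ 3, #5→D-ζ 3, #6→D-δ 8, #7→D-δ 2, #8→D-δ 1  ⇒ total 25.
Compare {D-β, D-δ}: total 28.
Compare {D-α, D-δ}: total 29.
No size-2 selection does better; minimum is 25.

25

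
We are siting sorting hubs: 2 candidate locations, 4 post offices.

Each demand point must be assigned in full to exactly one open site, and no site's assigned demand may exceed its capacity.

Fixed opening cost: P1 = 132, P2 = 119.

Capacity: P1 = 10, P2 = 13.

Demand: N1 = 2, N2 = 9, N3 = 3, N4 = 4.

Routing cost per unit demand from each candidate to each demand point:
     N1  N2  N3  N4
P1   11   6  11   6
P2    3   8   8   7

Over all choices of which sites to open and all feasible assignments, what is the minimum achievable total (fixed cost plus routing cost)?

Open {P1, P2}; cheapest assignment that respects the capacities:
  P1 (cap 10, load 9): N2 — cost 9×6 = 54
  P2 (cap 13, load 9): N1, N3, N4 — cost 2×3 + 3×8 + 4×7 = 58
  Shipping 112, fixed 251 → total 363.
  Any other capacity-feasible assignment to {P1, P2} ships for at least 112.
Total demand is 18 and no other set of sites has combined capacity ≥ 18, so {P1, P2} is the only feasible choice of open sites. Minimum: 363.

363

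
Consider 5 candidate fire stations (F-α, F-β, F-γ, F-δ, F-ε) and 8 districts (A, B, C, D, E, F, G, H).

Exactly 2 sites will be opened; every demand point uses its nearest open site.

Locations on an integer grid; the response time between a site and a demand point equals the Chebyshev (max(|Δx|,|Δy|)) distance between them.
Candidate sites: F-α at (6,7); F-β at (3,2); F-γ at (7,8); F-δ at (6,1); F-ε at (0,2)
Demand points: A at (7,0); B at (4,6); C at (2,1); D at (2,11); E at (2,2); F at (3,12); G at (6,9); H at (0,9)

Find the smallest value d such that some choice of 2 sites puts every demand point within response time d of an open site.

6

Open {F-α, F-β}.
  Farthest demand point is H at response time 6 (to F-α); all others are ≤ 6.
With {F-α, F-δ} the worst case is 6.
With {F-α, F-γ} the worst case is 7.
No size-2 selection achieves below 6.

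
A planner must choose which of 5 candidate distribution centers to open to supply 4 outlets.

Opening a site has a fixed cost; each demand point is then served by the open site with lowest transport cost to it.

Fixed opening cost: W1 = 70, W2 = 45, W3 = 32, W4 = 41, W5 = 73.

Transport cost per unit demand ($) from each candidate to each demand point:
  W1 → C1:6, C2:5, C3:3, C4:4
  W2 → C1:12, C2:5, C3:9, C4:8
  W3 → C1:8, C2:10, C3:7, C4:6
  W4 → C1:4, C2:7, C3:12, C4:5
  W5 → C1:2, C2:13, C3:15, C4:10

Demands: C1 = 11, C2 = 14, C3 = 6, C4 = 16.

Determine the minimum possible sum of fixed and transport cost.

Open {W1}: assign each demand point to its cheapest open site.
  C1→W1 11×6=66, C2→W1 14×5=70, C3→W1 6×3=18, C4→W1 16×4=64
  transport cost 218, fixed 70 → total 288.
Compare {W1, W4}: transport cost 196 + fixed 111 = 307.
Compare {W1, W5}: transport cost 174 + fixed 143 = 317.
Compare {W1, W3}: transport cost 218 + fixed 102 = 320.
All other subsets cost ≥ 307. Minimum total cost: 288.

288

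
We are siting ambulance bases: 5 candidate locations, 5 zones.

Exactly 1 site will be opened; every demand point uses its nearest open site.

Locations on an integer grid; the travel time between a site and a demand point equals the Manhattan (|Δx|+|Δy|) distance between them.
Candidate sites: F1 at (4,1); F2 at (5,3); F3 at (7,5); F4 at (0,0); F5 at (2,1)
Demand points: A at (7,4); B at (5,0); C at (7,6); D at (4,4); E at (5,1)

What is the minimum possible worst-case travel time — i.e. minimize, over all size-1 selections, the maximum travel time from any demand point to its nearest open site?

Open {F2}.
  Farthest demand point is C at travel time 5 (to F2); all others are ≤ 5.
With {F3} the worst case is 7.
With {F1} the worst case is 8.
No size-1 selection achieves below 5.

5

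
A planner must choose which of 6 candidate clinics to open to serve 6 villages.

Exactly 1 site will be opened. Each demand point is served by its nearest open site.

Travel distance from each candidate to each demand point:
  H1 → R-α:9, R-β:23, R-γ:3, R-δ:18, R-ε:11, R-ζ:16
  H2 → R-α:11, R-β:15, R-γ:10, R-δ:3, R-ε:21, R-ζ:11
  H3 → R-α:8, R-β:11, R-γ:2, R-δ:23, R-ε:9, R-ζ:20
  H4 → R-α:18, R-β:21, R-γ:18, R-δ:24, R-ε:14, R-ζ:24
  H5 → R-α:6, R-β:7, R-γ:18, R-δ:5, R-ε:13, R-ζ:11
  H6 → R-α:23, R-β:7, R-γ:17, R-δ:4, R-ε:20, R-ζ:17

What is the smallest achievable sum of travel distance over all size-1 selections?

60

Open {H5}.
  R-α→H5 6, R-β→H5 7, R-γ→H5 18, R-δ→H5 5, R-ε→H5 13, R-ζ→H5 11  ⇒ total 60.
Compare {H2}: total 71.
Compare {H3}: total 73.
No size-1 selection does better; minimum is 60.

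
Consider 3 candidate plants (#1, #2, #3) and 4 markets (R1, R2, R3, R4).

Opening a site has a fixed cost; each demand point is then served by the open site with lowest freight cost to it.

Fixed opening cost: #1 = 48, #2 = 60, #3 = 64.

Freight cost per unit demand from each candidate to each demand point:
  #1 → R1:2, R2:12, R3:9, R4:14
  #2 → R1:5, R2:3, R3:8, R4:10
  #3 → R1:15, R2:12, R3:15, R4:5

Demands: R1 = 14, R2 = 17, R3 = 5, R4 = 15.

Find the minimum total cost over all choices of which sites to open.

Open {#2, #3}: assign each demand point to its cheapest open site.
  R1→#2 14×5=70, R2→#2 17×3=51, R3→#2 5×8=40, R4→#3 15×5=75
  freight cost 236, fixed 124 → total 360.
Compare {#1, #2, #3}: freight cost 194 + fixed 172 = 366.
Compare {#2}: freight cost 311 + fixed 60 = 371.
Compare {#1, #2}: freight cost 269 + fixed 108 = 377.
All other subsets cost ≥ 366. Minimum total cost: 360.

360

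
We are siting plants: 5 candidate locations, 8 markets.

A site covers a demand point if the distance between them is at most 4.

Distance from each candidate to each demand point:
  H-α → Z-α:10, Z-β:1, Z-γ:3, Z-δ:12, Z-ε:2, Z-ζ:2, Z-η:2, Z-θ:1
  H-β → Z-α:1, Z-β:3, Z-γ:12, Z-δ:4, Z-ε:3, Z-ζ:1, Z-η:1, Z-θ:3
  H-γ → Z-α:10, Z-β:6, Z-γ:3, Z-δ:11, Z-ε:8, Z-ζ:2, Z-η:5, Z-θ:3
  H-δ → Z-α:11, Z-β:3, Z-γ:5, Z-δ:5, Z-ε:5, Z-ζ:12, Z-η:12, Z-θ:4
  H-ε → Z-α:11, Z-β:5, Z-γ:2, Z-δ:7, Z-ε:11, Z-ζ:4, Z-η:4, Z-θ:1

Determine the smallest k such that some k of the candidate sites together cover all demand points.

Coverage sets (demand points within 4 of each site):
  H-α: {Z-β, Z-γ, Z-ε, Z-ζ, Z-η, Z-θ}
  H-β: {Z-α, Z-β, Z-δ, Z-ε, Z-ζ, Z-η, Z-θ}
  H-γ: {Z-γ, Z-ζ, Z-θ}
  H-δ: {Z-β, Z-θ}
  H-ε: {Z-γ, Z-ζ, Z-η, Z-θ}
No single site covers all 8 demand points.
But {H-α, H-β} covers everything, so the minimum is 2.

2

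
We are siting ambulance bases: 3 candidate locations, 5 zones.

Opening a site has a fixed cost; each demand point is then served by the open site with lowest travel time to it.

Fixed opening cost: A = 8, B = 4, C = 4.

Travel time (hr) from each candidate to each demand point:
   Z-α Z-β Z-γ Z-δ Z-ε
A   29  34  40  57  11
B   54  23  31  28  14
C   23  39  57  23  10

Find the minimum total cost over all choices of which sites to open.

Open {B, C}: assign each demand point to its cheapest open site.
  Z-α→C 23, Z-β→B 23, Z-γ→B 31, Z-δ→C 23, Z-ε→C 10
  travel time 110, fixed 8 → total 118.
Compare {A, B, C}: travel time 110 + fixed 16 = 126.
Compare {A, B}: travel time 122 + fixed 12 = 134.
Compare {A, C}: travel time 130 + fixed 12 = 142.
All other subsets cost ≥ 126. Minimum total cost: 118.

118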